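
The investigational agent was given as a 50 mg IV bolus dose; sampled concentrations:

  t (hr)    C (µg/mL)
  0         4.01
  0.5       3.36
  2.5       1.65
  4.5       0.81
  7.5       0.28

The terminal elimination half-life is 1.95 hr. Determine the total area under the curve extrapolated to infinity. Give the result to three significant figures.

Trapezoidal AUC_0→7.5:
  [0→0.5]: (4.01+3.36)/2 × 0.5 = 1.8425
  [0.5→2.5]: (3.36+1.65)/2 × 2 = 5.01
  [2.5→4.5]: (1.65+0.81)/2 × 2 = 2.46
  [4.5→7.5]: (0.81+0.28)/2 × 3 = 1.635
  Sum = 10.9475 µg/mL·hr
k_e = ln2 / t½ = 0.693147 / 1.95 = 0.3555 hr^-1
Extrapolated tail: C_last / k_e = 0.28 / 0.3555 = 0.788
AUC_0→∞ = 10.9475 + 0.788 = 11.7355 µg/mL·hr

AUC = 11.7 µg/mL·hr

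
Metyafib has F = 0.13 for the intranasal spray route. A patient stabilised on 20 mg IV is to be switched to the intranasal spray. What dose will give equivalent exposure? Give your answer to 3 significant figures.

D_intranasal = 154 mg

For equal systemic exposure: F × D_ev = D_iv
D_ev = D_iv / F = 20 / 0.13 = 153.846 mg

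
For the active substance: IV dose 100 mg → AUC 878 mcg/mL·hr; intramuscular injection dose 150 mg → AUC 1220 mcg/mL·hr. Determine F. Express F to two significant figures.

F = (AUC_ev / D_ev) / (AUC_iv / D_iv)
  = (1220/150) / (878/100)
  = 8.13333 / 8.78 = 0.9263

F = 0.93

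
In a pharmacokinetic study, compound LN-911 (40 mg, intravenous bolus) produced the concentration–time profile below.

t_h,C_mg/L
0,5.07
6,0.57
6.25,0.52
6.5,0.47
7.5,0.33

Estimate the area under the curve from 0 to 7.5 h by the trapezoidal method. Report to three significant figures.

Trapezoidal AUC_0→7.5:
  [0→6]: (5.07+0.57)/2 × 6 = 16.92
  [6→6.25]: (0.57+0.52)/2 × 0.25 = 0.13625
  [6.25→6.5]: (0.52+0.47)/2 × 0.25 = 0.12375
  [6.5→7.5]: (0.47+0.33)/2 × 1 = 0.4
  Sum = 17.58 mg/L·h

AUC = 17.6 mg/L·h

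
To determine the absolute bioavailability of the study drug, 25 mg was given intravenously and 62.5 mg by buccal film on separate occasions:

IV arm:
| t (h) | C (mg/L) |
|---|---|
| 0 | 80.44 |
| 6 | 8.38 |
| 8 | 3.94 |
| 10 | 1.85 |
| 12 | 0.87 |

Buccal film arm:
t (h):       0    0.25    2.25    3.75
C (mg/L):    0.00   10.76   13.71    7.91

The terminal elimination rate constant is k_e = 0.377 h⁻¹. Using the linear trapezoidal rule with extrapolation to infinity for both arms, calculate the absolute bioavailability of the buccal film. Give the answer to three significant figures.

F = 0.0870

Trapezoidal AUC_0→12 (IV):
  [0→6]: (80.44+8.38)/2 × 6 = 266.46
  [6→8]: (8.38+3.94)/2 × 2 = 12.32
  [8→10]: (3.94+1.85)/2 × 2 = 5.79
  [10→12]: (1.85+0.87)/2 × 2 = 2.72
  Sum = 287.29 mg/L·h
IV tail: 0.87/0.377 = 2.308; AUC_iv,0→∞ = 287.29 + 2.308 = 289.598 mg/L·h
Trapezoidal AUC_0→3.75 (buccal film):
  [0→0.25]: (0.00+10.76)/2 × 0.25 = 1.345
  [0.25→2.25]: (10.76+13.71)/2 × 2 = 24.47
  [2.25→3.75]: (13.71+7.91)/2 × 1.5 = 16.215
  Sum = 42.03 mg/L·h
buccal film tail: 7.91/0.377 = 20.981; AUC_ev,0→∞ = 42.03 + 20.981 = 63.011 mg/L·h
F = (AUC_ev/D_ev)/(AUC_iv/D_iv) = (63.011/62.5)/(289.598/25) = 1.008176/11.58392 = 0.0870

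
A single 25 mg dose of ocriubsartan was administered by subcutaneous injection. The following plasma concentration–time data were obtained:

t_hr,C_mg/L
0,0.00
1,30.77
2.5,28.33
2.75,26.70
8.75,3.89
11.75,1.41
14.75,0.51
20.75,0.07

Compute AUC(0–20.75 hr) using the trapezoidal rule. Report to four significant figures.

AUC = 170.9 mg/L·hr

Trapezoidal AUC_0→20.75:
  [0→1]: (0.00+30.77)/2 × 1 = 15.385
  [1→2.5]: (30.77+28.33)/2 × 1.5 = 44.325
  [2.5→2.75]: (28.33+26.70)/2 × 0.25 = 6.87875
  [2.75→8.75]: (26.70+3.89)/2 × 6 = 91.77
  [8.75→11.75]: (3.89+1.41)/2 × 3 = 7.95
  [11.75→14.75]: (1.41+0.51)/2 × 3 = 2.88
  [14.75→20.75]: (0.51+0.07)/2 × 6 = 1.74
  Sum = 170.92875 mg/L·hr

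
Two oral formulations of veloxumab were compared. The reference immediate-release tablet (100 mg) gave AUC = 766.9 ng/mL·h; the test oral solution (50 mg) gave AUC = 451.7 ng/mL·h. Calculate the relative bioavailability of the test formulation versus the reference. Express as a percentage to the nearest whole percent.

F_rel = 118%

F_rel = (AUC_test/D_test) / (AUC_ref/D_ref)
      = (451.7/50) / (766.9/100)
      = 9.034 / 7.669 = 1.1780 = 117.80%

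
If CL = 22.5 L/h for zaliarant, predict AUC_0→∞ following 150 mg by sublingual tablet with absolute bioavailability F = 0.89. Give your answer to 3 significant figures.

AUC = 5.93 mg/L·h

AUC_0→∞ = F × Dose / CL
        = 0.89 × 150 / 22.5 = 5.93333 mg/L·h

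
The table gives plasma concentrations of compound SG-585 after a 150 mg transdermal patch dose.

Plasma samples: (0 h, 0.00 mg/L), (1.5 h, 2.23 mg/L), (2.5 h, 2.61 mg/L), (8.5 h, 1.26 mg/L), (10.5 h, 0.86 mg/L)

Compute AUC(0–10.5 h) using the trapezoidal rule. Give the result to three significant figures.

Trapezoidal AUC_0→10.5:
  [0→1.5]: (0.00+2.23)/2 × 1.5 = 1.6725
  [1.5→2.5]: (2.23+2.61)/2 × 1 = 2.42
  [2.5→8.5]: (2.61+1.26)/2 × 6 = 11.61
  [8.5→10.5]: (1.26+0.86)/2 × 2 = 2.12
  Sum = 17.8225 mg/L·h

AUC = 17.8 mg/L·h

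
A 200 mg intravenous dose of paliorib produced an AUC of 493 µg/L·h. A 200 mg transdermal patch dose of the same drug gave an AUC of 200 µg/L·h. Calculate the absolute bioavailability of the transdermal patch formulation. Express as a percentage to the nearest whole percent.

F = (AUC_ev / D_ev) / (AUC_iv / D_iv)
  = (200/200) / (493/200)
  = 1 / 2.465 = 0.4057
  = 40.57%

F = 41%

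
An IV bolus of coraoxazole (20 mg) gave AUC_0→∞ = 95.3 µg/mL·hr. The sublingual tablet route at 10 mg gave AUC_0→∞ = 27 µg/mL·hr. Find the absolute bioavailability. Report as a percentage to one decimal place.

F = (AUC_ev / D_ev) / (AUC_iv / D_iv)
  = (27/10) / (95.3/20)
  = 2.7 / 4.765 = 0.5666
  = 56.66%

F = 56.7%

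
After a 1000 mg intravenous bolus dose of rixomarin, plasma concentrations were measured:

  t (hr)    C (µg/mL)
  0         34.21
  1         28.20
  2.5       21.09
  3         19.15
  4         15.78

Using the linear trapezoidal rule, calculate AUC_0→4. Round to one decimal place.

Trapezoidal AUC_0→4:
  [0→1]: (34.21+28.20)/2 × 1 = 31.205
  [1→2.5]: (28.20+21.09)/2 × 1.5 = 36.9675
  [2.5→3]: (21.09+19.15)/2 × 0.5 = 10.06
  [3→4]: (19.15+15.78)/2 × 1 = 17.465
  Sum = 95.6975 µg/mL·hr

AUC = 95.7 µg/mL·hr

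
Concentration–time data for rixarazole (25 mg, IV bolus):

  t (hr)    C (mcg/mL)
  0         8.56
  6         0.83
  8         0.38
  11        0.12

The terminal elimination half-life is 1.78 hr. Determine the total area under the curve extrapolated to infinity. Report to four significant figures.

AUC = 30.44 mcg/mL·hr

Trapezoidal AUC_0→11:
  [0→6]: (8.56+0.83)/2 × 6 = 28.17
  [6→8]: (0.83+0.38)/2 × 2 = 1.21
  [8→11]: (0.38+0.12)/2 × 3 = 0.75
  Sum = 30.13 mcg/mL·hr
k_e = ln2 / t½ = 0.693147 / 1.78 = 0.3894 hr^-1
Extrapolated tail: C_last / k_e = 0.12 / 0.3894 = 0.308
AUC_0→∞ = 30.13 + 0.308 = 30.438 mcg/mL·hr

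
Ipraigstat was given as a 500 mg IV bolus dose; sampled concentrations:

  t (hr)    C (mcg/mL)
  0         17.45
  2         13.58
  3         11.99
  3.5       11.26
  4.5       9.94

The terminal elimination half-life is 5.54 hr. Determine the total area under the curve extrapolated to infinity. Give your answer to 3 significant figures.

AUC = 140 mcg/mL·hr

Trapezoidal AUC_0→4.5:
  [0→2]: (17.45+13.58)/2 × 2 = 31.03
  [2→3]: (13.58+11.99)/2 × 1 = 12.785
  [3→3.5]: (11.99+11.26)/2 × 0.5 = 5.8125
  [3.5→4.5]: (11.26+9.94)/2 × 1 = 10.6
  Sum = 60.2275 mcg/mL·hr
k_e = ln2 / t½ = 0.693147 / 5.54 = 0.1251 hr^-1
Extrapolated tail: C_last / k_e = 9.94 / 0.1251 = 79.456
AUC_0→∞ = 60.2275 + 79.456 = 139.6835 mcg/mL·hr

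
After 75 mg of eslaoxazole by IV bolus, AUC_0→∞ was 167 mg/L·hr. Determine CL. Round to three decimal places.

CL = Dose_iv / AUC_0→∞
   = 75 / 167 = 0.449102 L/hr

CL = 0.449 L/hr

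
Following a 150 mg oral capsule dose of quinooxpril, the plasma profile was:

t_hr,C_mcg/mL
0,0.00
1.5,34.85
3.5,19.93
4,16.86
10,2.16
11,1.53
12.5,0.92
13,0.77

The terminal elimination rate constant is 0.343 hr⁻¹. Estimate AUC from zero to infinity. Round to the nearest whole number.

AUC = 154 mcg/mL·hr

Trapezoidal AUC_0→13:
  [0→1.5]: (0.00+34.85)/2 × 1.5 = 26.1375
  [1.5→3.5]: (34.85+19.93)/2 × 2 = 54.78
  [3.5→4]: (19.93+16.86)/2 × 0.5 = 9.1975
  [4→10]: (16.86+2.16)/2 × 6 = 57.06
  [10→11]: (2.16+1.53)/2 × 1 = 1.845
  [11→12.5]: (1.53+0.92)/2 × 1.5 = 1.8375
  [12.5→13]: (0.92+0.77)/2 × 0.5 = 0.4225
  Sum = 151.28 mcg/mL·hr
Extrapolated tail: C_last / k_e = 0.77 / 0.343 = 2.245
AUC_0→∞ = 151.28 + 2.245 = 153.525 mcg/mL·hr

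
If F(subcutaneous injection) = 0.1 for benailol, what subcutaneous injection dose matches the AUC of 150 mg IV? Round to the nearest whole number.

For equal systemic exposure: F × D_ev = D_iv
D_ev = D_iv / F = 150 / 0.1 = 1500 mg

D_subcutaneous = 1500 mg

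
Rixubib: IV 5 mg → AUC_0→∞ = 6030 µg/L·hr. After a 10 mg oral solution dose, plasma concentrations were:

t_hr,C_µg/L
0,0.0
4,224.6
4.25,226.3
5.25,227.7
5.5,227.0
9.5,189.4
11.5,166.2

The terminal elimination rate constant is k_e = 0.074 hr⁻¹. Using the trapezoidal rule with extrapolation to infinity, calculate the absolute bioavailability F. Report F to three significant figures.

F = 0.350

Trapezoidal AUC_0→11.5 (oral solution):
  [0→4]: (0.0+224.6)/2 × 4 = 449.2
  [4→4.25]: (224.6+226.3)/2 × 0.25 = 56.3625
  [4.25→5.25]: (226.3+227.7)/2 × 1 = 227.0
  [5.25→5.5]: (227.7+227.0)/2 × 0.25 = 56.8375
  [5.5→9.5]: (227.0+189.4)/2 × 4 = 832.8
  [9.5→11.5]: (189.4+166.2)/2 × 2 = 355.6
  Sum = 1977.8 µg/L·hr
Tail: C_last/k_e = 166.2/0.074 = 2245.946
AUC_0→∞ (oral solution) = 1977.8 + 2245.946 = 4223.746 µg/L·hr
F = (AUC_ev/D_ev)/(AUC_iv/D_iv) = (4223.746/10)/(6030/5) = 422.3746/1206 = 0.3502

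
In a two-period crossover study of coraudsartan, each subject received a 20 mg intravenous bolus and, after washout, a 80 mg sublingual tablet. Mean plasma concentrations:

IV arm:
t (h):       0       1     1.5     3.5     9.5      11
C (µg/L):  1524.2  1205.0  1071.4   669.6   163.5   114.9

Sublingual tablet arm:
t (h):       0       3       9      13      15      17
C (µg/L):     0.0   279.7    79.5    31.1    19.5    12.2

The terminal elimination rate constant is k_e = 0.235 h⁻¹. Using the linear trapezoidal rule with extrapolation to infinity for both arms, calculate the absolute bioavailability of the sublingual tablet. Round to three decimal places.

F = 0.067

Trapezoidal AUC_0→11 (IV):
  [0→1]: (1524.2+1205.0)/2 × 1 = 1364.6
  [1→1.5]: (1205.0+1071.4)/2 × 0.5 = 569.1
  [1.5→3.5]: (1071.4+669.6)/2 × 2 = 1741.0
  [3.5→9.5]: (669.6+163.5)/2 × 6 = 2499.3
  [9.5→11]: (163.5+114.9)/2 × 1.5 = 208.8
  Sum = 6382.8 µg/L·h
IV tail: 114.9/0.235 = 488.936; AUC_iv,0→∞ = 6382.8 + 488.936 = 6871.736 µg/L·h
Trapezoidal AUC_0→17 (sublingual tablet):
  [0→3]: (0.0+279.7)/2 × 3 = 419.55
  [3→9]: (279.7+79.5)/2 × 6 = 1077.6
  [9→13]: (79.5+31.1)/2 × 4 = 221.2
  [13→15]: (31.1+19.5)/2 × 2 = 50.6
  [15→17]: (19.5+12.2)/2 × 2 = 31.7
  Sum = 1800.65 µg/L·h
sublingual tablet tail: 12.2/0.235 = 51.915; AUC_ev,0→∞ = 1800.65 + 51.915 = 1852.565 µg/L·h
F = (AUC_ev/D_ev)/(AUC_iv/D_iv) = (1852.565/80)/(6871.736/20) = 23.1571/343.5868 = 0.0674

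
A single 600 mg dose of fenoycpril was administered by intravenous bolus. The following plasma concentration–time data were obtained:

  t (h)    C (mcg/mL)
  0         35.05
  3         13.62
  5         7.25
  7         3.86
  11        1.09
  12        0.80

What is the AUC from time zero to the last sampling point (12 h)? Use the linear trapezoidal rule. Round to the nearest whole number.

Trapezoidal AUC_0→12:
  [0→3]: (35.05+13.62)/2 × 3 = 73.005
  [3→5]: (13.62+7.25)/2 × 2 = 20.87
  [5→7]: (7.25+3.86)/2 × 2 = 11.11
  [7→11]: (3.86+1.09)/2 × 4 = 9.9
  [11→12]: (1.09+0.80)/2 × 1 = 0.945
  Sum = 115.83 mcg/mL·h

AUC = 116 mcg/mL·h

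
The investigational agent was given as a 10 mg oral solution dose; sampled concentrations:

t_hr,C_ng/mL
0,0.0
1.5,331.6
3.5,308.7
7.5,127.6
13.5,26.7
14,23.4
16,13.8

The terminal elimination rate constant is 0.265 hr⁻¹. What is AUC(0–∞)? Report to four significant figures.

AUC = 2326 ng/mL·hr

Trapezoidal AUC_0→16:
  [0→1.5]: (0.0+331.6)/2 × 1.5 = 248.7
  [1.5→3.5]: (331.6+308.7)/2 × 2 = 640.3
  [3.5→7.5]: (308.7+127.6)/2 × 4 = 872.6
  [7.5→13.5]: (127.6+26.7)/2 × 6 = 462.9
  [13.5→14]: (26.7+23.4)/2 × 0.5 = 12.525
  [14→16]: (23.4+13.8)/2 × 2 = 37.2
  Sum = 2274.225 ng/mL·hr
Extrapolated tail: C_last / k_e = 13.8 / 0.265 = 52.075
AUC_0→∞ = 2274.225 + 52.075 = 2326.3 ng/mL·hr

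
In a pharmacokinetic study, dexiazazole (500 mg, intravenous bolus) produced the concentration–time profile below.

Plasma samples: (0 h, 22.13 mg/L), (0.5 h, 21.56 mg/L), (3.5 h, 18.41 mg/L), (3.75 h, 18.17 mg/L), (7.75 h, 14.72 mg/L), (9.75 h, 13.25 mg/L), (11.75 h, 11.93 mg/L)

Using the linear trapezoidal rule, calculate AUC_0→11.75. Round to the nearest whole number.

AUC = 194 mg/L·h

Trapezoidal AUC_0→11.75:
  [0→0.5]: (22.13+21.56)/2 × 0.5 = 10.9225
  [0.5→3.5]: (21.56+18.41)/2 × 3 = 59.955
  [3.5→3.75]: (18.41+18.17)/2 × 0.25 = 4.5725
  [3.75→7.75]: (18.17+14.72)/2 × 4 = 65.78
  [7.75→9.75]: (14.72+13.25)/2 × 2 = 27.97
  [9.75→11.75]: (13.25+11.93)/2 × 2 = 25.18
  Sum = 194.38 mg/L·h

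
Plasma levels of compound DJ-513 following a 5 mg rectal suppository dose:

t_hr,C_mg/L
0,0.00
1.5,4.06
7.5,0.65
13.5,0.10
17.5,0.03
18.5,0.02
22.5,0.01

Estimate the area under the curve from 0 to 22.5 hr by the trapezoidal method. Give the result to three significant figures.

Trapezoidal AUC_0→22.5:
  [0→1.5]: (0.00+4.06)/2 × 1.5 = 3.045
  [1.5→7.5]: (4.06+0.65)/2 × 6 = 14.13
  [7.5→13.5]: (0.65+0.10)/2 × 6 = 2.25
  [13.5→17.5]: (0.10+0.03)/2 × 4 = 0.26
  [17.5→18.5]: (0.03+0.02)/2 × 1 = 0.025
  [18.5→22.5]: (0.02+0.01)/2 × 4 = 0.06
  Sum = 19.77 mg/L·hr

AUC = 19.8 mg/L·hr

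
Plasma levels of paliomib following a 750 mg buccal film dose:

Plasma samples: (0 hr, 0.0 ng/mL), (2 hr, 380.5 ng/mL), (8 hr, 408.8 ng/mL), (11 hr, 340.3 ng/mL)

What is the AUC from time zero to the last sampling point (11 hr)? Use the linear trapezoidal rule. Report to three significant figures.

Trapezoidal AUC_0→11:
  [0→2]: (0.0+380.5)/2 × 2 = 380.5
  [2→8]: (380.5+408.8)/2 × 6 = 2367.9
  [8→11]: (408.8+340.3)/2 × 3 = 1123.65
  Sum = 3872.05 ng/mL·hr

AUC = 3870 ng/mL·hr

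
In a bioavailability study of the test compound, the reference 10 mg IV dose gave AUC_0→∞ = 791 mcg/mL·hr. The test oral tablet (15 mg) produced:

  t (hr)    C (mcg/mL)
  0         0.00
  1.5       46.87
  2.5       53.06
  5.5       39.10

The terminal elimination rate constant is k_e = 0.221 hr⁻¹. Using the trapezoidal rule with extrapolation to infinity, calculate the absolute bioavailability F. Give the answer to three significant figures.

Trapezoidal AUC_0→5.5 (oral tablet):
  [0→1.5]: (0.00+46.87)/2 × 1.5 = 35.1525
  [1.5→2.5]: (46.87+53.06)/2 × 1 = 49.965
  [2.5→5.5]: (53.06+39.10)/2 × 3 = 138.24
  Sum = 223.3575 mcg/mL·hr
Tail: C_last/k_e = 39.10/0.221 = 176.923
AUC_0→∞ (oral tablet) = 223.3575 + 176.923 = 400.2805 mcg/mL·hr
F = (AUC_ev/D_ev)/(AUC_iv/D_iv) = (400.2805/15)/(791/10) = 26.6854/79.1 = 0.3374

F = 0.337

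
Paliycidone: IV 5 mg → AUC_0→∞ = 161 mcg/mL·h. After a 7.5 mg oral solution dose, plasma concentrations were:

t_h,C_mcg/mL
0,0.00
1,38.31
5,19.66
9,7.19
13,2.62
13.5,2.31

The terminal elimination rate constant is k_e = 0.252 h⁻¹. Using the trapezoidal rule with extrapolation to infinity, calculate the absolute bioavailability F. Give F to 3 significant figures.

F = 0.906

Trapezoidal AUC_0→13.5 (oral solution):
  [0→1]: (0.00+38.31)/2 × 1 = 19.155
  [1→5]: (38.31+19.66)/2 × 4 = 115.94
  [5→9]: (19.66+7.19)/2 × 4 = 53.7
  [9→13]: (7.19+2.62)/2 × 4 = 19.62
  [13→13.5]: (2.62+2.31)/2 × 0.5 = 1.2325
  Sum = 209.6475 mcg/mL·h
Tail: C_last/k_e = 2.31/0.252 = 9.167
AUC_0→∞ (oral solution) = 209.6475 + 9.167 = 218.8145 mcg/mL·h
F = (AUC_ev/D_ev)/(AUC_iv/D_iv) = (218.8145/7.5)/(161/5) = 29.1753/32.2 = 0.9061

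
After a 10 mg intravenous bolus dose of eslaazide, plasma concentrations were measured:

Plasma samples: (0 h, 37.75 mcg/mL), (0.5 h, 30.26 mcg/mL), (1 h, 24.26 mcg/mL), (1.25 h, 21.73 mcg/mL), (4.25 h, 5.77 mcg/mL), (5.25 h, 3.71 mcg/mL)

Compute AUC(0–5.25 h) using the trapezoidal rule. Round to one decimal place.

Trapezoidal AUC_0→5.25:
  [0→0.5]: (37.75+30.26)/2 × 0.5 = 17.0025
  [0.5→1]: (30.26+24.26)/2 × 0.5 = 13.63
  [1→1.25]: (24.26+21.73)/2 × 0.25 = 5.74875
  [1.25→4.25]: (21.73+5.77)/2 × 3 = 41.25
  [4.25→5.25]: (5.77+3.71)/2 × 1 = 4.74
  Sum = 82.37125 mcg/mL·h

AUC = 82.4 mcg/mL·h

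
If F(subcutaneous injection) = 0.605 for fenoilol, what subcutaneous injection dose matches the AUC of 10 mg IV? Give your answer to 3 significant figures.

For equal systemic exposure: F × D_ev = D_iv
D_ev = D_iv / F = 10 / 0.605 = 16.5289 mg

D_subcutaneous = 16.5 mg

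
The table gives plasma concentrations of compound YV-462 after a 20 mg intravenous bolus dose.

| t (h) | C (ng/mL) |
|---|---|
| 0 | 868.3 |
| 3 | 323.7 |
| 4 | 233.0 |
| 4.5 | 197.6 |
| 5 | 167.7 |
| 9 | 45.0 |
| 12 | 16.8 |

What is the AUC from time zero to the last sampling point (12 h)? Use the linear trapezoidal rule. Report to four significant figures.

Trapezoidal AUC_0→12:
  [0→3]: (868.3+323.7)/2 × 3 = 1788.0
  [3→4]: (323.7+233.0)/2 × 1 = 278.35
  [4→4.5]: (233.0+197.6)/2 × 0.5 = 107.65
  [4.5→5]: (197.6+167.7)/2 × 0.5 = 91.325
  [5→9]: (167.7+45.0)/2 × 4 = 425.4
  [9→12]: (45.0+16.8)/2 × 3 = 92.7
  Sum = 2783.425 ng/mL·h

AUC = 2783 ng/mL·h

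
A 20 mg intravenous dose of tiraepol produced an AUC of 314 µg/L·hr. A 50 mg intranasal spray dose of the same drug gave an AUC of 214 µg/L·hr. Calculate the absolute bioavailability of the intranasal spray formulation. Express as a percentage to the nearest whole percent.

F = (AUC_ev / D_ev) / (AUC_iv / D_iv)
  = (214/50) / (314/20)
  = 4.28 / 15.7 = 0.2726
  = 27.26%

F = 27%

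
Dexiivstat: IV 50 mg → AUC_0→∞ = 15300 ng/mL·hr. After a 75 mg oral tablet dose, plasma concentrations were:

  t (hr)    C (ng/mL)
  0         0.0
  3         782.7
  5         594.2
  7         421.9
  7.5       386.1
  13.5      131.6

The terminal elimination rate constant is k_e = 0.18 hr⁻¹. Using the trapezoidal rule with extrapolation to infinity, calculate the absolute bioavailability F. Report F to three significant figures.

Trapezoidal AUC_0→13.5 (oral tablet):
  [0→3]: (0.0+782.7)/2 × 3 = 1174.05
  [3→5]: (782.7+594.2)/2 × 2 = 1376.9
  [5→7]: (594.2+421.9)/2 × 2 = 1016.1
  [7→7.5]: (421.9+386.1)/2 × 0.5 = 202.0
  [7.5→13.5]: (386.1+131.6)/2 × 6 = 1553.1
  Sum = 5322.15 ng/mL·hr
Tail: C_last/k_e = 131.6/0.18 = 731.111
AUC_0→∞ (oral tablet) = 5322.15 + 731.111 = 6053.261 ng/mL·hr
F = (AUC_ev/D_ev)/(AUC_iv/D_iv) = (6053.261/75)/(15300/50) = 80.7101/306 = 0.2638

F = 0.264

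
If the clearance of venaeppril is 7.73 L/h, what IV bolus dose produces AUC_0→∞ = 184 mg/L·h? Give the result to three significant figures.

Dose = 1420 mg

Dose_iv = CL × AUC_0→∞
     = 7.73 × 184 = 1422.32 mg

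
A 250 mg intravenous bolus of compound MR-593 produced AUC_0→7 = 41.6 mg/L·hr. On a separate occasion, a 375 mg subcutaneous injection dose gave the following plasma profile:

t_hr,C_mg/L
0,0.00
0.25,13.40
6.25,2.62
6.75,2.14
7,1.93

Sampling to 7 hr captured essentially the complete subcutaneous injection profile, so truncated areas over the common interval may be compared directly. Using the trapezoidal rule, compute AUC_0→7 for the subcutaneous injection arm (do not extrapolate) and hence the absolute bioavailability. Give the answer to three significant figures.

F = 0.824

Trapezoidal AUC_0→7 (subcutaneous injection):
  [0→0.25]: (0.00+13.40)/2 × 0.25 = 1.675
  [0.25→6.25]: (13.40+2.62)/2 × 6 = 48.06
  [6.25→6.75]: (2.62+2.14)/2 × 0.5 = 1.19
  [6.75→7]: (2.14+1.93)/2 × 0.25 = 0.50875
  Sum = 51.43375 mg/L·hr
F = (AUC_ev/D_ev)/(AUC_iv/D_iv) = (51.43375/375)/(41.6/250) = 0.137157/0.1664 = 0.8243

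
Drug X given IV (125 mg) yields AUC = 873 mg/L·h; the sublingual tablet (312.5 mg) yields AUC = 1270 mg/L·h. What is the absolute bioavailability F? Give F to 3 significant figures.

F = 0.582

F = (AUC_ev / D_ev) / (AUC_iv / D_iv)
  = (1270/312.5) / (873/125)
  = 4.064 / 6.984 = 0.5819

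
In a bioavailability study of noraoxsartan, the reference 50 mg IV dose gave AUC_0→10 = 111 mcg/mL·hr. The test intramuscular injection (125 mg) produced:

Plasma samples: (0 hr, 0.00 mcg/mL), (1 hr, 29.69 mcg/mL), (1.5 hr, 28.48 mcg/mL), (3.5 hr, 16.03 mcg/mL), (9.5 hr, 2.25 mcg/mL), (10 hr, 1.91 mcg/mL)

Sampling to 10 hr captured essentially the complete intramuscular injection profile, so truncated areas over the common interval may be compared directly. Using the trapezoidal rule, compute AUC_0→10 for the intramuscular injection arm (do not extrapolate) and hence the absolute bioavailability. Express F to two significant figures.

F = 0.47

Trapezoidal AUC_0→10 (intramuscular injection):
  [0→1]: (0.00+29.69)/2 × 1 = 14.845
  [1→1.5]: (29.69+28.48)/2 × 0.5 = 14.5425
  [1.5→3.5]: (28.48+16.03)/2 × 2 = 44.51
  [3.5→9.5]: (16.03+2.25)/2 × 6 = 54.84
  [9.5→10]: (2.25+1.91)/2 × 0.5 = 1.04
  Sum = 129.7775 mcg/mL·hr
F = (AUC_ev/D_ev)/(AUC_iv/D_iv) = (129.7775/125)/(111/50) = 1.03822/2.22 = 0.4677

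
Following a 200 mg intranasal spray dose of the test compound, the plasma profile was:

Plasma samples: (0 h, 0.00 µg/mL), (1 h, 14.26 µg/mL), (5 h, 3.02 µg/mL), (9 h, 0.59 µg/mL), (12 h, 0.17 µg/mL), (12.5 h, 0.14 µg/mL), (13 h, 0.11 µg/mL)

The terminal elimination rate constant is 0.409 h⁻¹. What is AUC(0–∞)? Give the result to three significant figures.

Trapezoidal AUC_0→13:
  [0→1]: (0.00+14.26)/2 × 1 = 7.13
  [1→5]: (14.26+3.02)/2 × 4 = 34.56
  [5→9]: (3.02+0.59)/2 × 4 = 7.22
  [9→12]: (0.59+0.17)/2 × 3 = 1.14
  [12→12.5]: (0.17+0.14)/2 × 0.5 = 0.0775
  [12.5→13]: (0.14+0.11)/2 × 0.5 = 0.0625
  Sum = 50.19 µg/mL·h
Extrapolated tail: C_last / k_e = 0.11 / 0.409 = 0.269
AUC_0→∞ = 50.19 + 0.269 = 50.459 µg/mL·h

AUC = 50.5 µg/mL·h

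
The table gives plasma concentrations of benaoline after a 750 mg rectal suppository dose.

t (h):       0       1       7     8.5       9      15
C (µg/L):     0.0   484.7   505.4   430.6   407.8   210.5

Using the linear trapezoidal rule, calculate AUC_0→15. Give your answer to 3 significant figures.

AUC = 5980 µg/L·h

Trapezoidal AUC_0→15:
  [0→1]: (0.0+484.7)/2 × 1 = 242.35
  [1→7]: (484.7+505.4)/2 × 6 = 2970.3
  [7→8.5]: (505.4+430.6)/2 × 1.5 = 702.0
  [8.5→9]: (430.6+407.8)/2 × 0.5 = 209.6
  [9→15]: (407.8+210.5)/2 × 6 = 1854.9
  Sum = 5979.15 µg/L·h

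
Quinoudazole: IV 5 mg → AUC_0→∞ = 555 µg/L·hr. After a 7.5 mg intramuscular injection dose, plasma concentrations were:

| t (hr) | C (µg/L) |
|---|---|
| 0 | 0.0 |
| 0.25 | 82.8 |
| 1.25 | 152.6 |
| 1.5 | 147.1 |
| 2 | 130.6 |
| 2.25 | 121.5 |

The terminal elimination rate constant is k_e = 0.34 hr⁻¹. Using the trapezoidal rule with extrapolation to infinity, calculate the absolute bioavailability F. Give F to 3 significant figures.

Trapezoidal AUC_0→2.25 (intramuscular injection):
  [0→0.25]: (0.0+82.8)/2 × 0.25 = 10.35
  [0.25→1.25]: (82.8+152.6)/2 × 1 = 117.7
  [1.25→1.5]: (152.6+147.1)/2 × 0.25 = 37.4625
  [1.5→2]: (147.1+130.6)/2 × 0.5 = 69.425
  [2→2.25]: (130.6+121.5)/2 × 0.25 = 31.5125
  Sum = 266.45 µg/L·hr
Tail: C_last/k_e = 121.5/0.34 = 357.353
AUC_0→∞ (intramuscular injection) = 266.45 + 357.353 = 623.803 µg/L·hr
F = (AUC_ev/D_ev)/(AUC_iv/D_iv) = (623.803/7.5)/(555/5) = 83.1737/111 = 0.7493

F = 0.749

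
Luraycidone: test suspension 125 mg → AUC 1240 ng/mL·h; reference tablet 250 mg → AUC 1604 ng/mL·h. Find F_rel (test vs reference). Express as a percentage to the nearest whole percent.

F_rel = (AUC_test/D_test) / (AUC_ref/D_ref)
      = (1240/125) / (1604/250)
      = 9.92 / 6.416 = 1.5461 = 154.61%

F_rel = 155%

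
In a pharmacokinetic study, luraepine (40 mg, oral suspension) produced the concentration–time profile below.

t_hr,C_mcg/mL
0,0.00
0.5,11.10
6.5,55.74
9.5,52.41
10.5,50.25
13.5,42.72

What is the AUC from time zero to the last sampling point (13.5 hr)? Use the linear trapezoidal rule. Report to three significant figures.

Trapezoidal AUC_0→13.5:
  [0→0.5]: (0.00+11.10)/2 × 0.5 = 2.775
  [0.5→6.5]: (11.10+55.74)/2 × 6 = 200.52
  [6.5→9.5]: (55.74+52.41)/2 × 3 = 162.225
  [9.5→10.5]: (52.41+50.25)/2 × 1 = 51.33
  [10.5→13.5]: (50.25+42.72)/2 × 3 = 139.455
  Sum = 556.305 mcg/mL·hr

AUC = 556 mcg/mL·hr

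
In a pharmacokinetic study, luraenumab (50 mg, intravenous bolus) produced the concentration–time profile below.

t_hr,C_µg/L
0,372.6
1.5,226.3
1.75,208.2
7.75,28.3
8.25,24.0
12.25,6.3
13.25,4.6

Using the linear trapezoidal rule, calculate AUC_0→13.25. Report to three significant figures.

Trapezoidal AUC_0→13.25:
  [0→1.5]: (372.6+226.3)/2 × 1.5 = 449.175
  [1.5→1.75]: (226.3+208.2)/2 × 0.25 = 54.3125
  [1.75→7.75]: (208.2+28.3)/2 × 6 = 709.5
  [7.75→8.25]: (28.3+24.0)/2 × 0.5 = 13.075
  [8.25→12.25]: (24.0+6.3)/2 × 4 = 60.6
  [12.25→13.25]: (6.3+4.6)/2 × 1 = 5.45
  Sum = 1292.1125 µg/L·hr

AUC = 1290 µg/L·hr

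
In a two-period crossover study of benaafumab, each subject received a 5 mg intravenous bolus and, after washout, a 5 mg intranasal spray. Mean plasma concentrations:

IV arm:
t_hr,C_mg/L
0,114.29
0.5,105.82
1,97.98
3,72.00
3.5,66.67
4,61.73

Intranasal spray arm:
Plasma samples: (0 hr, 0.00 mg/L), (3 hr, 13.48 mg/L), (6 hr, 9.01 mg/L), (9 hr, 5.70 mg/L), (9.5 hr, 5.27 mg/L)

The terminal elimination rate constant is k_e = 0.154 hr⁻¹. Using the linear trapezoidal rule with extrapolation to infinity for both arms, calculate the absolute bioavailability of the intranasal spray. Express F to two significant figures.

Trapezoidal AUC_0→4 (IV):
  [0→0.5]: (114.29+105.82)/2 × 0.5 = 55.0275
  [0.5→1]: (105.82+97.98)/2 × 0.5 = 50.95
  [1→3]: (97.98+72.00)/2 × 2 = 169.98
  [3→3.5]: (72.00+66.67)/2 × 0.5 = 34.6675
  [3.5→4]: (66.67+61.73)/2 × 0.5 = 32.1
  Sum = 342.725 mg/L·hr
IV tail: 61.73/0.154 = 400.844; AUC_iv,0→∞ = 342.725 + 400.844 = 743.569 mg/L·hr
Trapezoidal AUC_0→9.5 (intranasal spray):
  [0→3]: (0.00+13.48)/2 × 3 = 20.22
  [3→6]: (13.48+9.01)/2 × 3 = 33.735
  [6→9]: (9.01+5.70)/2 × 3 = 22.065
  [9→9.5]: (5.70+5.27)/2 × 0.5 = 2.7425
  Sum = 78.7625 mg/L·hr
intranasal spray tail: 5.27/0.154 = 34.221; AUC_ev,0→∞ = 78.7625 + 34.221 = 112.9835 mg/L·hr
F = (AUC_ev/D_ev)/(AUC_iv/D_iv) = (112.9835/5)/(743.569/5) = 22.5967/148.7138 = 0.1519

F = 0.15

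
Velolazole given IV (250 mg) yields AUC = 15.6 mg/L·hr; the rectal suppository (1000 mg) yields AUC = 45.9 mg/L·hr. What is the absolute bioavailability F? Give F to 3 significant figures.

F = 0.736

F = (AUC_ev / D_ev) / (AUC_iv / D_iv)
  = (45.9/1000) / (15.6/250)
  = 0.0459 / 0.0624 = 0.7356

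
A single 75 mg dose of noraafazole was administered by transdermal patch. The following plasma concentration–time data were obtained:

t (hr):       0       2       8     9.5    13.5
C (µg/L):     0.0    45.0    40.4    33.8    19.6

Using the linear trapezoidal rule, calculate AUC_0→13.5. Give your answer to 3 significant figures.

Trapezoidal AUC_0→13.5:
  [0→2]: (0.0+45.0)/2 × 2 = 45.0
  [2→8]: (45.0+40.4)/2 × 6 = 256.2
  [8→9.5]: (40.4+33.8)/2 × 1.5 = 55.65
  [9.5→13.5]: (33.8+19.6)/2 × 4 = 106.8
  Sum = 463.65 µg/L·hr

AUC = 464 µg/L·hr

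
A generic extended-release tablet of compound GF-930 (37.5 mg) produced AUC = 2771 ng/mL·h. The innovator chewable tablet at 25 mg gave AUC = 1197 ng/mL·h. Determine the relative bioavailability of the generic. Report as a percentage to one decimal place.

F_rel = 154.3%

F_rel = (AUC_test/D_test) / (AUC_ref/D_ref)
      = (2771/37.5) / (1197/25)
      = 73.8933 / 47.88 = 1.5433 = 154.33%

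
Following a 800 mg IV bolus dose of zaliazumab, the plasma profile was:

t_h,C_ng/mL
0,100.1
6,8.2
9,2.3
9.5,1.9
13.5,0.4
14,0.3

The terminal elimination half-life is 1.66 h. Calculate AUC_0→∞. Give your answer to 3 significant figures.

AUC = 347 ng/mL·h

Trapezoidal AUC_0→14:
  [0→6]: (100.1+8.2)/2 × 6 = 324.9
  [6→9]: (8.2+2.3)/2 × 3 = 15.75
  [9→9.5]: (2.3+1.9)/2 × 0.5 = 1.05
  [9.5→13.5]: (1.9+0.4)/2 × 4 = 4.6
  [13.5→14]: (0.4+0.3)/2 × 0.5 = 0.175
  Sum = 346.475 ng/mL·h
k_e = ln2 / t½ = 0.693147 / 1.66 = 0.4176 h^-1
Extrapolated tail: C_last / k_e = 0.3 / 0.4176 = 0.718
AUC_0→∞ = 346.475 + 0.718 = 347.193 ng/mL·h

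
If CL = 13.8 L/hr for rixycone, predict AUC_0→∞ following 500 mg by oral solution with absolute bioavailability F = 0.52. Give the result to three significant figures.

AUC = 18.8 mg/L·hr

AUC_0→∞ = F × Dose / CL
        = 0.52 × 500 / 13.8 = 18.8406 mg/L·hr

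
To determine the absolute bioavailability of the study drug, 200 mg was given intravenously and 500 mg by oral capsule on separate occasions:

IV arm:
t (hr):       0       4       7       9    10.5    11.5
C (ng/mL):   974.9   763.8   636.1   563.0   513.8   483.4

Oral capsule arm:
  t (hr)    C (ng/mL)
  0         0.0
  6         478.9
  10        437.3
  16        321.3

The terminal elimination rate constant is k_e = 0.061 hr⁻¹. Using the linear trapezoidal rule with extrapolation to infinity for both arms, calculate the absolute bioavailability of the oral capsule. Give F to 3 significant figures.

F = 0.270

Trapezoidal AUC_0→11.5 (IV):
  [0→4]: (974.9+763.8)/2 × 4 = 3477.4
  [4→7]: (763.8+636.1)/2 × 3 = 2099.85
  [7→9]: (636.1+563.0)/2 × 2 = 1199.1
  [9→10.5]: (563.0+513.8)/2 × 1.5 = 807.6
  [10.5→11.5]: (513.8+483.4)/2 × 1 = 498.6
  Sum = 8082.55 ng/mL·hr
IV tail: 483.4/0.061 = 7924.590; AUC_iv,0→∞ = 8082.55 + 7924.590 = 16007.14 ng/mL·hr
Trapezoidal AUC_0→16 (oral capsule):
  [0→6]: (0.0+478.9)/2 × 6 = 1436.7
  [6→10]: (478.9+437.3)/2 × 4 = 1832.4
  [10→16]: (437.3+321.3)/2 × 6 = 2275.8
  Sum = 5544.9 ng/mL·hr
oral capsule tail: 321.3/0.061 = 5267.213; AUC_ev,0→∞ = 5544.9 + 5267.213 = 10812.113 ng/mL·hr
F = (AUC_ev/D_ev)/(AUC_iv/D_iv) = (10812.113/500)/(16007.14/200) = 21.624226/80.0357 = 0.2702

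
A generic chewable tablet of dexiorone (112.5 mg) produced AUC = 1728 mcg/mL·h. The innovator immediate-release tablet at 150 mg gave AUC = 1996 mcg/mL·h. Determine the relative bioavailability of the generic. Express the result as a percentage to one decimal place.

F_rel = 115.4%

F_rel = (AUC_test/D_test) / (AUC_ref/D_ref)
      = (1728/112.5) / (1996/150)
      = 15.36 / 13.3067 = 1.1543 = 115.43%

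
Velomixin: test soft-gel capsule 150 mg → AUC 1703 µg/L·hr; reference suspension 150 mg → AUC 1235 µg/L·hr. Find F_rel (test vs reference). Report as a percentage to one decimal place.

F_rel = (AUC_test/D_test) / (AUC_ref/D_ref)
      = (1703/150) / (1235/150)
      = 11.3533 / 8.23333 = 1.3789 = 137.89%

F_rel = 137.9%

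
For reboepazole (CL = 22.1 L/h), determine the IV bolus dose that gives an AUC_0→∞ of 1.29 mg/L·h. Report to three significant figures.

Dose = 28.5 mg

Dose_iv = CL × AUC_0→∞
     = 22.1 × 1.29 = 28.509 mg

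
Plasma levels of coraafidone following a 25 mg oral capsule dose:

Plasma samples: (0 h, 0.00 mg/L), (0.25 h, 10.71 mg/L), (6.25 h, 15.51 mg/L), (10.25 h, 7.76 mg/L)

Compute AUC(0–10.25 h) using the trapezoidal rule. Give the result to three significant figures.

Trapezoidal AUC_0→10.25:
  [0→0.25]: (0.00+10.71)/2 × 0.25 = 1.33875
  [0.25→6.25]: (10.71+15.51)/2 × 6 = 78.66
  [6.25→10.25]: (15.51+7.76)/2 × 4 = 46.54
  Sum = 126.53875 mg/L·h

AUC = 127 mg/L·h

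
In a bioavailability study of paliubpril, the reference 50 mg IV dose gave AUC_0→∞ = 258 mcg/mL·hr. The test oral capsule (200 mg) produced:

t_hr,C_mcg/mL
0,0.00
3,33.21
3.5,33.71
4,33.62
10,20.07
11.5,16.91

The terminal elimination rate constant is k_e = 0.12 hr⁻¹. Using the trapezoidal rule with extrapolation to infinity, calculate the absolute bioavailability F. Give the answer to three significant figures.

Trapezoidal AUC_0→11.5 (oral capsule):
  [0→3]: (0.00+33.21)/2 × 3 = 49.815
  [3→3.5]: (33.21+33.71)/2 × 0.5 = 16.73
  [3.5→4]: (33.71+33.62)/2 × 0.5 = 16.8325
  [4→10]: (33.62+20.07)/2 × 6 = 161.07
  [10→11.5]: (20.07+16.91)/2 × 1.5 = 27.735
  Sum = 272.1825 mcg/mL·hr
Tail: C_last/k_e = 16.91/0.12 = 140.917
AUC_0→∞ (oral capsule) = 272.1825 + 140.917 = 413.0995 mcg/mL·hr
F = (AUC_ev/D_ev)/(AUC_iv/D_iv) = (413.0995/200)/(258/50) = 2.0654975/5.16 = 0.4003

F = 0.400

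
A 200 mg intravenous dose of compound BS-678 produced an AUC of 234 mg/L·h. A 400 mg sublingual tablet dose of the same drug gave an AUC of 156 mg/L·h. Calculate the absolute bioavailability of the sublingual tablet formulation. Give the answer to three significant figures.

F = (AUC_ev / D_ev) / (AUC_iv / D_iv)
  = (156/400) / (234/200)
  = 0.39 / 1.17 = 0.3333

F = 0.333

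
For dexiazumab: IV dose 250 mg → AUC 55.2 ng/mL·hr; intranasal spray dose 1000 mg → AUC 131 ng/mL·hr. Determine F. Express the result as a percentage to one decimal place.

F = 59.3%

F = (AUC_ev / D_ev) / (AUC_iv / D_iv)
  = (131/1000) / (55.2/250)
  = 0.131 / 0.2208 = 0.5933
  = 59.33%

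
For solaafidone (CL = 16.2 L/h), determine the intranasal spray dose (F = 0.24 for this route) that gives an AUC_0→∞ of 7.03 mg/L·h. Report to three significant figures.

Dose = 475 mg

Dose = CL × AUC_0→∞ / F
     = 16.2 × 7.03 / 0.24 = 474.525 mg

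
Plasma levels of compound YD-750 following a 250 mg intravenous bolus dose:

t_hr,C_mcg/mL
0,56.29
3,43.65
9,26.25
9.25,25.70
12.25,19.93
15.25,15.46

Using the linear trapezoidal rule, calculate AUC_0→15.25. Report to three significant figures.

AUC = 488 mcg/mL·hr

Trapezoidal AUC_0→15.25:
  [0→3]: (56.29+43.65)/2 × 3 = 149.91
  [3→9]: (43.65+26.25)/2 × 6 = 209.7
  [9→9.25]: (26.25+25.70)/2 × 0.25 = 6.49375
  [9.25→12.25]: (25.70+19.93)/2 × 3 = 68.445
  [12.25→15.25]: (19.93+15.46)/2 × 3 = 53.085
  Sum = 487.63375 mcg/mL·hr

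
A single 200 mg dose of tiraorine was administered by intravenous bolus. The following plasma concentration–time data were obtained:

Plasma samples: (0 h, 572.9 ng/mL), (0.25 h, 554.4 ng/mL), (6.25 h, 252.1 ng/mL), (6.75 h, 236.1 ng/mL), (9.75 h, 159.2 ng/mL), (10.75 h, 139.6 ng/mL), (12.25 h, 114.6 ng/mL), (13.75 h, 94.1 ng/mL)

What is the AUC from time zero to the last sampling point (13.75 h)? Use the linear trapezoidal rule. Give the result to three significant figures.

Trapezoidal AUC_0→13.75:
  [0→0.25]: (572.9+554.4)/2 × 0.25 = 140.9125
  [0.25→6.25]: (554.4+252.1)/2 × 6 = 2419.5
  [6.25→6.75]: (252.1+236.1)/2 × 0.5 = 122.05
  [6.75→9.75]: (236.1+159.2)/2 × 3 = 592.95
  [9.75→10.75]: (159.2+139.6)/2 × 1 = 149.4
  [10.75→12.25]: (139.6+114.6)/2 × 1.5 = 190.65
  [12.25→13.75]: (114.6+94.1)/2 × 1.5 = 156.525
  Sum = 3771.9875 ng/mL·h

AUC = 3770 ng/mL·h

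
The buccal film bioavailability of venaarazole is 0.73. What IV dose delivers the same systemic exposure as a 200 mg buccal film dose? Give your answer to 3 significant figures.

D_iv = 146 mg

Systemic exposure from an extravascular dose = F × D_ev, so the equivalent IV dose is F × D_ev.
D_iv = F × D_ev = 0.73 × 200 = 146 mg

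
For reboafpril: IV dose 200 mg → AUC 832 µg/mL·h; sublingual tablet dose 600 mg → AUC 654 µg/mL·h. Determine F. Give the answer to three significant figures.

F = 0.262

F = (AUC_ev / D_ev) / (AUC_iv / D_iv)
  = (654/600) / (832/200)
  = 1.09 / 4.16 = 0.2620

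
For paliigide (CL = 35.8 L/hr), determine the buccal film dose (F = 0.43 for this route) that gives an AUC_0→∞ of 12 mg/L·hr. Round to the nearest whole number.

Dose = 999 mg

Dose = CL × AUC_0→∞ / F
     = 35.8 × 12 / 0.43 = 999.07 mg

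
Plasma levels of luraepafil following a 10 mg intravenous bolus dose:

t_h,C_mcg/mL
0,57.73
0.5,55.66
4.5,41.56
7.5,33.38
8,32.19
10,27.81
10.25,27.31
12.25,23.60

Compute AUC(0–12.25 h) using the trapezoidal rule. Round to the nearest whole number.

Trapezoidal AUC_0→12.25:
  [0→0.5]: (57.73+55.66)/2 × 0.5 = 28.3475
  [0.5→4.5]: (55.66+41.56)/2 × 4 = 194.44
  [4.5→7.5]: (41.56+33.38)/2 × 3 = 112.41
  [7.5→8]: (33.38+32.19)/2 × 0.5 = 16.3925
  [8→10]: (32.19+27.81)/2 × 2 = 60.0
  [10→10.25]: (27.81+27.31)/2 × 0.25 = 6.89
  [10.25→12.25]: (27.31+23.60)/2 × 2 = 50.91
  Sum = 469.39 mcg/mL·h

AUC = 469 mcg/mL·h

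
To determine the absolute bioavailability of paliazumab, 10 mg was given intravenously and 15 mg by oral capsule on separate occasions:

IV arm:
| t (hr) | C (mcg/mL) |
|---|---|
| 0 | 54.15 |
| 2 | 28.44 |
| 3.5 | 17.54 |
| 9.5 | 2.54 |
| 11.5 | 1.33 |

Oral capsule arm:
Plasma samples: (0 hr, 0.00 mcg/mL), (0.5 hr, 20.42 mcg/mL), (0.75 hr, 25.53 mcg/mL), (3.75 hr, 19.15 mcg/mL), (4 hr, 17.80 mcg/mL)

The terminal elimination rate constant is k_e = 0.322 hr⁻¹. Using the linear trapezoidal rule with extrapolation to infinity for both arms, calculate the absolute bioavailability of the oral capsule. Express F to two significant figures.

F = 0.50

Trapezoidal AUC_0→11.5 (IV):
  [0→2]: (54.15+28.44)/2 × 2 = 82.59
  [2→3.5]: (28.44+17.54)/2 × 1.5 = 34.485
  [3.5→9.5]: (17.54+2.54)/2 × 6 = 60.24
  [9.5→11.5]: (2.54+1.33)/2 × 2 = 3.87
  Sum = 181.185 mcg/mL·hr
IV tail: 1.33/0.322 = 4.130; AUC_iv,0→∞ = 181.185 + 4.130 = 185.315 mcg/mL·hr
Trapezoidal AUC_0→4 (oral capsule):
  [0→0.5]: (0.00+20.42)/2 × 0.5 = 5.105
  [0.5→0.75]: (20.42+25.53)/2 × 0.25 = 5.74375
  [0.75→3.75]: (25.53+19.15)/2 × 3 = 67.02
  [3.75→4]: (19.15+17.80)/2 × 0.25 = 4.61875
  Sum = 82.4875 mcg/mL·hr
oral capsule tail: 17.80/0.322 = 55.280; AUC_ev,0→∞ = 82.4875 + 55.280 = 137.7675 mcg/mL·hr
F = (AUC_ev/D_ev)/(AUC_iv/D_iv) = (137.7675/15)/(185.315/10) = 9.1845/18.5315 = 0.4956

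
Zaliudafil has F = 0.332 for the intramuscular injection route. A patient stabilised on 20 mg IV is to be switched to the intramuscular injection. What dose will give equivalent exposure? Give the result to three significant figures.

For equal systemic exposure: F × D_ev = D_iv
D_ev = D_iv / F = 20 / 0.332 = 60.241 mg

D_intramuscular = 60.2 mg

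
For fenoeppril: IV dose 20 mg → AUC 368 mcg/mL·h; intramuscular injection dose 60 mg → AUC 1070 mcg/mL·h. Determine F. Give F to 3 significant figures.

F = 0.969

F = (AUC_ev / D_ev) / (AUC_iv / D_iv)
  = (1070/60) / (368/20)
  = 17.8333 / 18.4 = 0.9692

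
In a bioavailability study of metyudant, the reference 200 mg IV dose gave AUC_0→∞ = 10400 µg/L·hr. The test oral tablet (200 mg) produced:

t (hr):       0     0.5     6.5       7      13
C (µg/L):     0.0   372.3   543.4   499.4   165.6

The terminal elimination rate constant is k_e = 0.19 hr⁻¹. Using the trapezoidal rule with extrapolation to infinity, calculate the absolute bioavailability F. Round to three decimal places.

Trapezoidal AUC_0→13 (oral tablet):
  [0→0.5]: (0.0+372.3)/2 × 0.5 = 93.075
  [0.5→6.5]: (372.3+543.4)/2 × 6 = 2747.1
  [6.5→7]: (543.4+499.4)/2 × 0.5 = 260.7
  [7→13]: (499.4+165.6)/2 × 6 = 1995.0
  Sum = 5095.875 µg/L·hr
Tail: C_last/k_e = 165.6/0.19 = 871.579
AUC_0→∞ (oral tablet) = 5095.875 + 871.579 = 5967.454 µg/L·hr
F = (AUC_ev/D_ev)/(AUC_iv/D_iv) = (5967.454/200)/(10400/200) = 29.83727/52 = 0.5738

F = 0.574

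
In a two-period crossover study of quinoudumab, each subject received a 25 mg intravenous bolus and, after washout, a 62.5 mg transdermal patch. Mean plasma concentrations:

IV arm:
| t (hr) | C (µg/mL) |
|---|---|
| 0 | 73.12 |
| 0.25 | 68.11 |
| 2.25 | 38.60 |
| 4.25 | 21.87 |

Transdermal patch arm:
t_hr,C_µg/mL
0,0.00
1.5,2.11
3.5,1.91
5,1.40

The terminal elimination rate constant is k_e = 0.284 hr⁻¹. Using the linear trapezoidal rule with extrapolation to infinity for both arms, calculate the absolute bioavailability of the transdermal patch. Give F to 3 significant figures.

Trapezoidal AUC_0→4.25 (IV):
  [0→0.25]: (73.12+68.11)/2 × 0.25 = 17.65375
  [0.25→2.25]: (68.11+38.60)/2 × 2 = 106.71
  [2.25→4.25]: (38.60+21.87)/2 × 2 = 60.47
  Sum = 184.83375 µg/mL·hr
IV tail: 21.87/0.284 = 77.007; AUC_iv,0→∞ = 184.83375 + 77.007 = 261.84075 µg/mL·hr
Trapezoidal AUC_0→5 (transdermal patch):
  [0→1.5]: (0.00+2.11)/2 × 1.5 = 1.5825
  [1.5→3.5]: (2.11+1.91)/2 × 2 = 4.02
  [3.5→5]: (1.91+1.40)/2 × 1.5 = 2.4825
  Sum = 8.085 µg/mL·hr
transdermal patch tail: 1.40/0.284 = 4.930; AUC_ev,0→∞ = 8.085 + 4.930 = 13.015 µg/mL·hr
F = (AUC_ev/D_ev)/(AUC_iv/D_iv) = (13.015/62.5)/(261.84075/25) = 0.20824/10.47363 = 0.0199

F = 0.0199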